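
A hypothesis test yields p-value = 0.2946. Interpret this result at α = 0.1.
Since p = 0.2946 > α = 0.1, fail to reject H₀.
There is insufficient evidence to reject the null hypothesis; the result is not statistically significant at the 0.1 level.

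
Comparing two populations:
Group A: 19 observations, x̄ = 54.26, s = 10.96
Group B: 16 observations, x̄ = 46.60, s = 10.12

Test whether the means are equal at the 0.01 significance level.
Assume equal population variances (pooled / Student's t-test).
Student's two-sample t-test (equal variances):
H₀: μ₁ = μ₂
H₁: μ₁ ≠ μ₂
df = n₁ + n₂ - 2 = 33
Pooled variance s_p² = [(n₁-1)s₁² + (n₂-1)s₂²] / (n₁ + n₂ - 2) = [(18)(10.96²) + (15)(10.12²)] / 33 = 112.0729
SE = √(s_p²(1/n₁ + 1/n₂)) = √(112.0729 × (1/19 + 1/16)) = 3.5921
t = (x̄₁ - x̄₂) / SE = (54.26 - 46.60) / 3.5921 = 7.66 / 3.5921 = 2.132
p-value = 0.0405

Since p-value > α = 0.01, we fail to reject H₀.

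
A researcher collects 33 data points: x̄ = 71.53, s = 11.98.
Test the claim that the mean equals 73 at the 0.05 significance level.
One-sample t-test:
H₀: μ = 73
H₁: μ ≠ 73
df = n - 1 = 32
t = (x̄ - μ₀) / (s/√n) = (71.53 - 73) / (11.98/√33) = -0.705
p-value = 0.4860

Since p-value > α = 0.05, we fail to reject H₀.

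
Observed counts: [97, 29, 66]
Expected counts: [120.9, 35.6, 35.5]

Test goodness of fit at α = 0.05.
Chi-square goodness of fit test:
H₀: observed counts match expected distribution
H₁: observed counts differ from expected distribution
df = k - 1 = 2
χ² = Σ(O - E)²/E
   = (97 - 120.9)²/120.9 + (29 - 35.6)²/35.6 + (66 - 35.5)²/35.5
   = 4.725 + 1.224 + 26.204
   = 32.15
p-value < 0.0001

Since p-value < α = 0.05, we reject H₀.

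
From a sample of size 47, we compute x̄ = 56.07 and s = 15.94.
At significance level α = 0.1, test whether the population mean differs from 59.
One-sample t-test:
H₀: μ = 59
H₁: μ ≠ 59
df = n - 1 = 46
t = (x̄ - μ₀) / (s/√n) = (56.07 - 59) / (15.94/√47) = -1.260
p-value = 0.2140

Since p-value > α = 0.1, we fail to reject H₀.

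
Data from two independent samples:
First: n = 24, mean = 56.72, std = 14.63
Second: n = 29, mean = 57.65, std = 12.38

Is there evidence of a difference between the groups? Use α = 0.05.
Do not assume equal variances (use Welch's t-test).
Welch's two-sample t-test:
H₀: μ₁ = μ₂
H₁: μ₁ ≠ μ₂
s₁²/n₁ = 14.63²/24 = 8.9182,  s₂²/n₂ = 12.38²/29 = 5.2850
SE = √(s₁²/n₁ + s₂²/n₂) = √(8.9182 + 5.2850) = 3.7687
df (Welch-Satterthwaite) = (s₁²/n₁ + s₂²/n₂)² / [(s₁²/n₁)²/(n₁-1) + (s₂²/n₂)²/(n₂-1)] ≈ 45.28
t = (x̄₁ - x̄₂) / SE = (56.72 - 57.65) / 3.7687 = -0.93 / 3.7687 = -0.247
p-value = 0.8062

Since p-value > α = 0.05, we fail to reject H₀.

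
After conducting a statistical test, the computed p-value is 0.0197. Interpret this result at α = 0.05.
Since p = 0.0197 < α = 0.05, reject H₀.
There is sufficient evidence to reject the null hypothesis; the result is statistically significant at the 0.05 level.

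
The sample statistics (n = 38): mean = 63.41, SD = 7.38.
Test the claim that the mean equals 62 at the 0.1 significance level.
One-sample t-test:
H₀: μ = 62
H₁: μ ≠ 62
df = n - 1 = 37
t = (x̄ - μ₀) / (s/√n) = (63.41 - 62) / (7.38/√38) = 1.178
p-value = 0.2464

Since p-value > α = 0.1, we fail to reject H₀.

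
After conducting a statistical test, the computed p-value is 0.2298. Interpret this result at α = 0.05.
Since p = 0.2298 > α = 0.05, fail to reject H₀.
There is insufficient evidence to reject the null hypothesis; the result is not statistically significant at the 0.05 level.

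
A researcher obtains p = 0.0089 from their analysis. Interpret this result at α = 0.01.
Since p = 0.0089 < α = 0.01, reject H₀.
There is sufficient evidence to reject the null hypothesis; the result is statistically significant at the 0.01 level.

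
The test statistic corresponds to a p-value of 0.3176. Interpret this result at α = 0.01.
Since p = 0.3176 > α = 0.01, fail to reject H₀.
There is insufficient evidence to reject the null hypothesis; the result is not statistically significant at the 0.01 level.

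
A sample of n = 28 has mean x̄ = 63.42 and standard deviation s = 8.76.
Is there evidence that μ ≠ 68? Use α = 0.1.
One-sample t-test:
H₀: μ = 68
H₁: μ ≠ 68
df = n - 1 = 27
t = (x̄ - μ₀) / (s/√n) = (63.42 - 68) / (8.76/√28) = -2.767
p-value = 0.0101

Since p-value < α = 0.1, we reject H₀.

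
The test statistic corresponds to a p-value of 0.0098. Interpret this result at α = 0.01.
Since p = 0.0098 < α = 0.01, reject H₀.
There is sufficient evidence to reject the null hypothesis; the result is statistically significant at the 0.01 level.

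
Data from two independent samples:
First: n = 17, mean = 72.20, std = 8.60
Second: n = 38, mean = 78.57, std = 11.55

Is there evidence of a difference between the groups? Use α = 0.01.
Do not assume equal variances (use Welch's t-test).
Welch's two-sample t-test:
H₀: μ₁ = μ₂
H₁: μ₁ ≠ μ₂
s₁²/n₁ = 8.60²/17 = 4.3506,  s₂²/n₂ = 11.55²/38 = 3.5106
SE = √(s₁²/n₁ + s₂²/n₂) = √(4.3506 + 3.5106) = 2.8038
df (Welch-Satterthwaite) = (s₁²/n₁ + s₂²/n₂)² / [(s₁²/n₁)²/(n₁-1) + (s₂²/n₂)²/(n₂-1)] ≈ 40.76
t = (x̄₁ - x̄₂) / SE = (72.20 - 78.57) / 2.8038 = -6.37 / 2.8038 = -2.272
p-value = 0.0284

Since p-value > α = 0.01, we fail to reject H₀.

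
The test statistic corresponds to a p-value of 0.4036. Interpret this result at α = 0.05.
Since p = 0.4036 > α = 0.05, fail to reject H₀.
There is insufficient evidence to reject the null hypothesis; the result is not statistically significant at the 0.05 level.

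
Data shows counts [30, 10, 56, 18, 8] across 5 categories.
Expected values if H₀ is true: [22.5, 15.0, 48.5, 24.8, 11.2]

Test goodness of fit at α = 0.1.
Chi-square goodness of fit test:
H₀: observed counts match expected distribution
H₁: observed counts differ from expected distribution
df = k - 1 = 4
χ² = Σ(O - E)²/E
   = (30 - 22.5)²/22.5 + (10 - 15.0)²/15.0 + (56 - 48.5)²/48.5 + (18 - 24.8)²/24.8 + (8 - 11.2)²/11.2
   = 2.500 + 1.667 + 1.160 + 1.865 + 0.914
   = 8.11
p-value = 0.0878

Since p-value < α = 0.1, we reject H₀.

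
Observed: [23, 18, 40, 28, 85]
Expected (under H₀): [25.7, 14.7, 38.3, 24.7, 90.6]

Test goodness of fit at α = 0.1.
Chi-square goodness of fit test:
H₀: observed counts match expected distribution
H₁: observed counts differ from expected distribution
df = k - 1 = 4
χ² = Σ(O - E)²/E
   = (23 - 25.7)²/25.7 + (18 - 14.7)²/14.7 + (40 - 38.3)²/38.3 + (28 - 24.7)²/24.7 + (85 - 90.6)²/90.6
   = 0.284 + 0.741 + 0.075 + 0.441 + 0.346
   = 1.89
p-value = 0.7565

Since p-value > α = 0.1, we fail to reject H₀.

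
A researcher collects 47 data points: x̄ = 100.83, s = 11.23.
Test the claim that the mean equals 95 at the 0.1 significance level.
One-sample t-test:
H₀: μ = 95
H₁: μ ≠ 95
df = n - 1 = 46
t = (x̄ - μ₀) / (s/√n) = (100.83 - 95) / (11.23/√47) = 3.559
p-value = 0.0009

Since p-value < α = 0.1, we reject H₀.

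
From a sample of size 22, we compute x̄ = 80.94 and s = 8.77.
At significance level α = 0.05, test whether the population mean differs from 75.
One-sample t-test:
H₀: μ = 75
H₁: μ ≠ 75
df = n - 1 = 21
t = (x̄ - μ₀) / (s/√n) = (80.94 - 75) / (8.77/√22) = 3.177
p-value = 0.0045

Since p-value < α = 0.05, we reject H₀.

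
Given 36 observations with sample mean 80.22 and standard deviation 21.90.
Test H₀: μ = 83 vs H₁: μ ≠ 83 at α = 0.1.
One-sample t-test:
H₀: μ = 83
H₁: μ ≠ 83
df = n - 1 = 35
t = (x̄ - μ₀) / (s/√n) = (80.22 - 83) / (21.90/√36) = -0.762
p-value = 0.4514

Since p-value > α = 0.1, we fail to reject H₀.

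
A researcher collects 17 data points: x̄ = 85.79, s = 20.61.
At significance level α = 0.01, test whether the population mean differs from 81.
One-sample t-test:
H₀: μ = 81
H₁: μ ≠ 81
df = n - 1 = 16
t = (x̄ - μ₀) / (s/√n) = (85.79 - 81) / (20.61/√17) = 0.958
p-value = 0.3522

Since p-value > α = 0.01, we fail to reject H₀.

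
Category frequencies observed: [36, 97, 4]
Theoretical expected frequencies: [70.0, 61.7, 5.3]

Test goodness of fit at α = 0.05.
Chi-square goodness of fit test:
H₀: observed counts match expected distribution
H₁: observed counts differ from expected distribution
df = k - 1 = 2
χ² = Σ(O - E)²/E
   = (36 - 70.0)²/70.0 + (97 - 61.7)²/61.7 + (4 - 5.3)²/5.3
   = 16.514 + 20.196 + 0.319
   = 37.03
p-value < 0.0001

Since p-value < α = 0.05, we reject H₀.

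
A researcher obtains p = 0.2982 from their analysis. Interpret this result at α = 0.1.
Since p = 0.2982 > α = 0.1, fail to reject H₀.
There is insufficient evidence to reject the null hypothesis; the result is not statistically significant at the 0.1 level.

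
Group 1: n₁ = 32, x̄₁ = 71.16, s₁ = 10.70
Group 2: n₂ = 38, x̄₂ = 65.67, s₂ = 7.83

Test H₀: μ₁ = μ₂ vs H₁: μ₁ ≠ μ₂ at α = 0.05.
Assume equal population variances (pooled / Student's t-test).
Student's two-sample t-test (equal variances):
H₀: μ₁ = μ₂
H₁: μ₁ ≠ μ₂
df = n₁ + n₂ - 2 = 68
Pooled variance s_p² = [(n₁-1)s₁² + (n₂-1)s₂²] / (n₁ + n₂ - 2) = [(31)(10.70²) + (37)(7.83²)] / 68 = 85.5532
SE = √(s_p²(1/n₁ + 1/n₂)) = √(85.5532 × (1/32 + 1/38)) = 2.2192
t = (x̄₁ - x̄₂) / SE = (71.16 - 65.67) / 2.2192 = 5.49 / 2.2192 = 2.474
p-value = 0.0159

Since p-value < α = 0.05, we reject H₀.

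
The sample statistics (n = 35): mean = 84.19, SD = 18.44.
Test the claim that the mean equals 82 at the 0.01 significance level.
One-sample t-test:
H₀: μ = 82
H₁: μ ≠ 82
df = n - 1 = 34
t = (x̄ - μ₀) / (s/√n) = (84.19 - 82) / (18.44/√35) = 0.703
p-value = 0.4871

Since p-value > α = 0.01, we fail to reject H₀.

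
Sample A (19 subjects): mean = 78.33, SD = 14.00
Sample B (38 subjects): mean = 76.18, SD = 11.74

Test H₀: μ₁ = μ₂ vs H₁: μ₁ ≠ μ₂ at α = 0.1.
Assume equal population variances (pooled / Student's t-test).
Student's two-sample t-test (equal variances):
H₀: μ₁ = μ₂
H₁: μ₁ ≠ μ₂
df = n₁ + n₂ - 2 = 55
Pooled variance s_p² = [(n₁-1)s₁² + (n₂-1)s₂²] / (n₁ + n₂ - 2) = [(18)(14.00²) + (37)(11.74²)] / 55 = 156.8658
SE = √(s_p²(1/n₁ + 1/n₂)) = √(156.8658 × (1/19 + 1/38)) = 3.5191
t = (x̄₁ - x̄₂) / SE = (78.33 - 76.18) / 3.5191 = 2.15 / 3.5191 = 0.611
p-value = 0.5437

Since p-value > α = 0.1, we fail to reject H₀.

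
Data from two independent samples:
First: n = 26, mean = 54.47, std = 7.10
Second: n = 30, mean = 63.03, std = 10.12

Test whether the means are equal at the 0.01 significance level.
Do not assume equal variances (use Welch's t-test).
Welch's two-sample t-test:
H₀: μ₁ = μ₂
H₁: μ₁ ≠ μ₂
s₁²/n₁ = 7.10²/26 = 1.9388,  s₂²/n₂ = 10.12²/30 = 3.4138
SE = √(s₁²/n₁ + s₂²/n₂) = √(1.9388 + 3.4138) = 2.3136
df (Welch-Satterthwaite) = (s₁²/n₁ + s₂²/n₂)² / [(s₁²/n₁)²/(n₁-1) + (s₂²/n₂)²/(n₂-1)] ≈ 51.88
t = (x̄₁ - x̄₂) / SE = (54.47 - 63.03) / 2.3136 = -8.56 / 2.3136 = -3.700
p-value = 0.0005

Since p-value < α = 0.01, we reject H₀.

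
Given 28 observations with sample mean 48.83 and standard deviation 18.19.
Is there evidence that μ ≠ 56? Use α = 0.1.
One-sample t-test:
H₀: μ = 56
H₁: μ ≠ 56
df = n - 1 = 27
t = (x̄ - μ₀) / (s/√n) = (48.83 - 56) / (18.19/√28) = -2.086
p-value = 0.0466

Since p-value < α = 0.1, we reject H₀.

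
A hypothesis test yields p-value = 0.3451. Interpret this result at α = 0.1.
Since p = 0.3451 > α = 0.1, fail to reject H₀.
There is insufficient evidence to reject the null hypothesis; the result is not statistically significant at the 0.1 level.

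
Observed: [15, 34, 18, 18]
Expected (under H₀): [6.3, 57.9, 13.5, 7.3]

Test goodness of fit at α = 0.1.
Chi-square goodness of fit test:
H₀: observed counts match expected distribution
H₁: observed counts differ from expected distribution
df = k - 1 = 3
χ² = Σ(O - E)²/E
   = (15 - 6.3)²/6.3 + (34 - 57.9)²/57.9 + (18 - 13.5)²/13.5 + (18 - 7.3)²/7.3
   = 12.014 + 9.865 + 1.500 + 15.684
   = 39.06
p-value < 0.0001

Since p-value < α = 0.1, we reject H₀.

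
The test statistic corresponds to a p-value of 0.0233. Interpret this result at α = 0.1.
Since p = 0.0233 < α = 0.1, reject H₀.
There is sufficient evidence to reject the null hypothesis; the result is statistically significant at the 0.1 level.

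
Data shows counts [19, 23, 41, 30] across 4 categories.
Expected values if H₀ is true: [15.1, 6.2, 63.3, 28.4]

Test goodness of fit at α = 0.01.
Chi-square goodness of fit test:
H₀: observed counts match expected distribution
H₁: observed counts differ from expected distribution
df = k - 1 = 3
χ² = Σ(O - E)²/E
   = (19 - 15.1)²/15.1 + (23 - 6.2)²/6.2 + (41 - 63.3)²/63.3 + (30 - 28.4)²/28.4
   = 1.007 + 45.523 + 7.856 + 0.090
   = 54.48
p-value < 0.0001

Since p-value < α = 0.01, we reject H₀.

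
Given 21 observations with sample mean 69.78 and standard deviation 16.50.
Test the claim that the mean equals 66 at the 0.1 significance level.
One-sample t-test:
H₀: μ = 66
H₁: μ ≠ 66
df = n - 1 = 20
t = (x̄ - μ₀) / (s/√n) = (69.78 - 66) / (16.50/√21) = 1.050
p-value = 0.3063

Since p-value > α = 0.1, we fail to reject H₀.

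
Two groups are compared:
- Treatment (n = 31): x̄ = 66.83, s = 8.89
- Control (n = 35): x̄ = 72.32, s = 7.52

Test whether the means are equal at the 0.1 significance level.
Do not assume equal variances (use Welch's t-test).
Welch's two-sample t-test:
H₀: μ₁ = μ₂
H₁: μ₁ ≠ μ₂
s₁²/n₁ = 8.89²/31 = 2.5494,  s₂²/n₂ = 7.52²/35 = 1.6157
SE = √(s₁²/n₁ + s₂²/n₂) = √(2.5494 + 1.6157) = 2.0409
df (Welch-Satterthwaite) = (s₁²/n₁ + s₂²/n₂)² / [(s₁²/n₁)²/(n₁-1) + (s₂²/n₂)²/(n₂-1)] ≈ 59.12
t = (x̄₁ - x̄₂) / SE = (66.83 - 72.32) / 2.0409 = -5.49 / 2.0409 = -2.690
p-value = 0.0093

Since p-value < α = 0.1, we reject H₀.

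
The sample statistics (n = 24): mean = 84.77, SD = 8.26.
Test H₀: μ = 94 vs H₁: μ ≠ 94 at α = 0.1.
One-sample t-test:
H₀: μ = 94
H₁: μ ≠ 94
df = n - 1 = 23
t = (x̄ - μ₀) / (s/√n) = (84.77 - 94) / (8.26/√24) = -5.474
p-value < 0.0001

Since p-value < α = 0.1, we reject H₀.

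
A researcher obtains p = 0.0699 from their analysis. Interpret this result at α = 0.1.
Since p = 0.0699 < α = 0.1, reject H₀.
There is sufficient evidence to reject the null hypothesis; the result is statistically significant at the 0.1 level.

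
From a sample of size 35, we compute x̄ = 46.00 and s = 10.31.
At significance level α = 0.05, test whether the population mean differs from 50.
One-sample t-test:
H₀: μ = 50
H₁: μ ≠ 50
df = n - 1 = 34
t = (x̄ - μ₀) / (s/√n) = (46.00 - 50) / (10.31/√35) = -2.295
p-value = 0.0280

Since p-value < α = 0.05, we reject H₀.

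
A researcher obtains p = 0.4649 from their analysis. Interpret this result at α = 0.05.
Since p = 0.4649 > α = 0.05, fail to reject H₀.
There is insufficient evidence to reject the null hypothesis; the result is not statistically significant at the 0.05 level.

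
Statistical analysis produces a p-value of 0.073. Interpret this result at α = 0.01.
Since p = 0.073 > α = 0.01, fail to reject H₀.
There is insufficient evidence to reject the null hypothesis; the result is not statistically significant at the 0.01 level.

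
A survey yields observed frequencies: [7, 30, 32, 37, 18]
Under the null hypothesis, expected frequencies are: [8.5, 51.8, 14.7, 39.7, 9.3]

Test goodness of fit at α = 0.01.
Chi-square goodness of fit test:
H₀: observed counts match expected distribution
H₁: observed counts differ from expected distribution
df = k - 1 = 4
χ² = Σ(O - E)²/E
   = (7 - 8.5)²/8.5 + (30 - 51.8)²/51.8 + (32 - 14.7)²/14.7 + (37 - 39.7)²/39.7 + (18 - 9.3)²/9.3
   = 0.265 + 9.175 + 20.360 + 0.184 + 8.139
   = 38.12
p-value < 0.0001

Since p-value < α = 0.01, we reject H₀.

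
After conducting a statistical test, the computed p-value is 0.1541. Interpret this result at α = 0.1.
Since p = 0.1541 > α = 0.1, fail to reject H₀.
There is insufficient evidence to reject the null hypothesis; the result is not statistically significant at the 0.1 level.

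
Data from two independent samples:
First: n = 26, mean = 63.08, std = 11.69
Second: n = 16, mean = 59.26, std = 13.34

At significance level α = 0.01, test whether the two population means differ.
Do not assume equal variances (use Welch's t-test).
Welch's two-sample t-test:
H₀: μ₁ = μ₂
H₁: μ₁ ≠ μ₂
s₁²/n₁ = 11.69²/26 = 5.2560,  s₂²/n₂ = 13.34²/16 = 11.1222
SE = √(s₁²/n₁ + s₂²/n₂) = √(5.2560 + 11.1222) = 4.0470
df (Welch-Satterthwaite) = (s₁²/n₁ + s₂²/n₂)² / [(s₁²/n₁)²/(n₁-1) + (s₂²/n₂)²/(n₂-1)] ≈ 28.68
t = (x̄₁ - x̄₂) / SE = (63.08 - 59.26) / 4.0470 = 3.82 / 4.0470 = 0.944
p-value = 0.3531

Since p-value > α = 0.01, we fail to reject H₀.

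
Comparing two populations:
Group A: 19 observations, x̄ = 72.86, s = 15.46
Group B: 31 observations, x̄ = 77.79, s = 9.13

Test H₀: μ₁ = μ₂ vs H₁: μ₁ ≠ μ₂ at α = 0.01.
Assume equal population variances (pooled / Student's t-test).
Student's two-sample t-test (equal variances):
H₀: μ₁ = μ₂
H₁: μ₁ ≠ μ₂
df = n₁ + n₂ - 2 = 48
Pooled variance s_p² = [(n₁-1)s₁² + (n₂-1)s₂²] / (n₁ + n₂ - 2) = [(18)(15.46²) + (30)(9.13²)] / 48 = 141.7274
SE = √(s_p²(1/n₁ + 1/n₂)) = √(141.7274 × (1/19 + 1/31)) = 3.4686
t = (x̄₁ - x̄₂) / SE = (72.86 - 77.79) / 3.4686 = -4.93 / 3.4686 = -1.421
p-value = 0.1617

Since p-value > α = 0.01, we fail to reject H₀.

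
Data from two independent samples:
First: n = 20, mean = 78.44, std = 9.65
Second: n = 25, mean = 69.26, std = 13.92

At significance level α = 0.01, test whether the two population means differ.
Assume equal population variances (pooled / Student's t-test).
Student's two-sample t-test (equal variances):
H₀: μ₁ = μ₂
H₁: μ₁ ≠ μ₂
df = n₁ + n₂ - 2 = 43
Pooled variance s_p² = [(n₁-1)s₁² + (n₂-1)s₂²] / (n₁ + n₂ - 2) = [(19)(9.65²) + (24)(13.92²)] / 43 = 149.2958
SE = √(s_p²(1/n₁ + 1/n₂)) = √(149.2958 × (1/20 + 1/25)) = 3.6656
t = (x̄₁ - x̄₂) / SE = (78.44 - 69.26) / 3.6656 = 9.18 / 3.6656 = 2.504
p-value = 0.0161

Since p-value > α = 0.01, we fail to reject H₀.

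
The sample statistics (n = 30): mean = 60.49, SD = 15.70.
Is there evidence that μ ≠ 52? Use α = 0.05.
One-sample t-test:
H₀: μ = 52
H₁: μ ≠ 52
df = n - 1 = 29
t = (x̄ - μ₀) / (s/√n) = (60.49 - 52) / (15.70/√30) = 2.962
p-value = 0.0060

Since p-value < α = 0.05, we reject H₀.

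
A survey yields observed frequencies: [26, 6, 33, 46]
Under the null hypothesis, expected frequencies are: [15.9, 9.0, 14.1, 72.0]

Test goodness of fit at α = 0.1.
Chi-square goodness of fit test:
H₀: observed counts match expected distribution
H₁: observed counts differ from expected distribution
df = k - 1 = 3
χ² = Σ(O - E)²/E
   = (26 - 15.9)²/15.9 + (6 - 9.0)²/9.0 + (33 - 14.1)²/14.1 + (46 - 72.0)²/72.0
   = 6.416 + 1.000 + 25.334 + 9.389
   = 42.14
p-value < 0.0001

Since p-value < α = 0.1, we reject H₀.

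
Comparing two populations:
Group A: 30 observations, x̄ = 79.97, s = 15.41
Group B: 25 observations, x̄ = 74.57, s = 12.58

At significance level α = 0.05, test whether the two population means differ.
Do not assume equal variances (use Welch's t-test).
Welch's two-sample t-test:
H₀: μ₁ = μ₂
H₁: μ₁ ≠ μ₂
s₁²/n₁ = 15.41²/30 = 7.9156,  s₂²/n₂ = 12.58²/25 = 6.3303
SE = √(s₁²/n₁ + s₂²/n₂) = √(7.9156 + 6.3303) = 3.7744
df (Welch-Satterthwaite) = (s₁²/n₁ + s₂²/n₂)² / [(s₁²/n₁)²/(n₁-1) + (s₂²/n₂)²/(n₂-1)] ≈ 52.98
t = (x̄₁ - x̄₂) / SE = (79.97 - 74.57) / 3.7744 = 5.40 / 3.7744 = 1.431
p-value = 0.1584

Since p-value > α = 0.05, we fail to reject H₀.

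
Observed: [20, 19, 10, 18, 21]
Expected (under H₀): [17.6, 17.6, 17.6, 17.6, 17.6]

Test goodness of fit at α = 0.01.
Chi-square goodness of fit test:
H₀: observed counts match expected distribution
H₁: observed counts differ from expected distribution
df = k - 1 = 4
χ² = Σ(O - E)²/E
   = (20 - 17.6)²/17.6 + (19 - 17.6)²/17.6 + (10 - 17.6)²/17.6 + (18 - 17.6)²/17.6 + (21 - 17.6)²/17.6
   = 0.327 + 0.111 + 3.282 + 0.009 + 0.657
   = 4.39
p-value = 0.3562

Since p-value > α = 0.01, we fail to reject H₀.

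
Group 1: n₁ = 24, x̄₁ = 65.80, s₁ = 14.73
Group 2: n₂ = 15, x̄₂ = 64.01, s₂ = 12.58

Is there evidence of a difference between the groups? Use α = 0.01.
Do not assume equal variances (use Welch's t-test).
Welch's two-sample t-test:
H₀: μ₁ = μ₂
H₁: μ₁ ≠ μ₂
s₁²/n₁ = 14.73²/24 = 9.0405,  s₂²/n₂ = 12.58²/15 = 10.5504
SE = √(s₁²/n₁ + s₂²/n₂) = √(9.0405 + 10.5504) = 4.4262
df (Welch-Satterthwaite) = (s₁²/n₁ + s₂²/n₂)² / [(s₁²/n₁)²/(n₁-1) + (s₂²/n₂)²/(n₂-1)] ≈ 33.36
t = (x̄₁ - x̄₂) / SE = (65.80 - 64.01) / 4.4262 = 1.79 / 4.4262 = 0.404
p-value = 0.6885

Since p-value > α = 0.01, we fail to reject H₀.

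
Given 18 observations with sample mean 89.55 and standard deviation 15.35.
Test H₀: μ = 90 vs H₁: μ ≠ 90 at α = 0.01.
One-sample t-test:
H₀: μ = 90
H₁: μ ≠ 90
df = n - 1 = 17
t = (x̄ - μ₀) / (s/√n) = (89.55 - 90) / (15.35/√18) = -0.124
p-value = 0.9025

Since p-value > α = 0.01, we fail to reject H₀.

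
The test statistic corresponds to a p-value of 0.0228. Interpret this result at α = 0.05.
Since p = 0.0228 < α = 0.05, reject H₀.
There is sufficient evidence to reject the null hypothesis; the result is statistically significant at the 0.05 level.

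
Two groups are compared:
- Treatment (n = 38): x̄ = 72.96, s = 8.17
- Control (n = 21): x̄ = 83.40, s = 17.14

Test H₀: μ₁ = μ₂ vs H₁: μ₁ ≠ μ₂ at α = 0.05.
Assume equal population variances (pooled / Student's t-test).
Student's two-sample t-test (equal variances):
H₀: μ₁ = μ₂
H₁: μ₁ ≠ μ₂
df = n₁ + n₂ - 2 = 57
Pooled variance s_p² = [(n₁-1)s₁² + (n₂-1)s₂²] / (n₁ + n₂ - 2) = [(37)(8.17²) + (20)(17.14²)] / 57 = 146.4088
SE = √(s_p²(1/n₁ + 1/n₂)) = √(146.4088 × (1/38 + 1/21)) = 3.2901
t = (x̄₁ - x̄₂) / SE = (72.96 - 83.40) / 3.2901 = -10.44 / 3.2901 = -3.173
p-value = 0.0024

Since p-value < α = 0.05, we reject H₀.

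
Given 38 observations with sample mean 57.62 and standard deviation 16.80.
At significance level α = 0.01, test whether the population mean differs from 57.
One-sample t-test:
H₀: μ = 57
H₁: μ ≠ 57
df = n - 1 = 37
t = (x̄ - μ₀) / (s/√n) = (57.62 - 57) / (16.80/√38) = 0.227
p-value = 0.8213

Since p-value > α = 0.01, we fail to reject H₀.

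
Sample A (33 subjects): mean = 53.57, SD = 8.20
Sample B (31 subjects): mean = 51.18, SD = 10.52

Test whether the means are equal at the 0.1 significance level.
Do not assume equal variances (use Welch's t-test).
Welch's two-sample t-test:
H₀: μ₁ = μ₂
H₁: μ₁ ≠ μ₂
s₁²/n₁ = 8.20²/33 = 2.0376,  s₂²/n₂ = 10.52²/31 = 3.5700
SE = √(s₁²/n₁ + s₂²/n₂) = √(2.0376 + 3.5700) = 2.3680
df (Welch-Satterthwaite) = (s₁²/n₁ + s₂²/n₂)² / [(s₁²/n₁)²/(n₁-1) + (s₂²/n₂)²/(n₂-1)] ≈ 56.70
t = (x̄₁ - x̄₂) / SE = (53.57 - 51.18) / 2.3680 = 2.39 / 2.3680 = 1.009
p-value = 0.3171

Since p-value > α = 0.1, we fail to reject H₀.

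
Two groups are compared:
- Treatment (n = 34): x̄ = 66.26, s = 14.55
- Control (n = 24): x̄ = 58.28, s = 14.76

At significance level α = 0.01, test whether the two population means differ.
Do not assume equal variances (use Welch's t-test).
Welch's two-sample t-test:
H₀: μ₁ = μ₂
H₁: μ₁ ≠ μ₂
s₁²/n₁ = 14.55²/34 = 6.2265,  s₂²/n₂ = 14.76²/24 = 9.0774
SE = √(s₁²/n₁ + s₂²/n₂) = √(6.2265 + 9.0774) = 3.9120
df (Welch-Satterthwaite) = (s₁²/n₁ + s₂²/n₂)² / [(s₁²/n₁)²/(n₁-1) + (s₂²/n₂)²/(n₂-1)] ≈ 49.23
t = (x̄₁ - x̄₂) / SE = (66.26 - 58.28) / 3.9120 = 7.98 / 3.9120 = 2.040
p-value = 0.0467

Since p-value > α = 0.01, we fail to reject H₀.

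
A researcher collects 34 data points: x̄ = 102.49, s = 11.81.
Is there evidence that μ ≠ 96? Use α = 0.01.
One-sample t-test:
H₀: μ = 96
H₁: μ ≠ 96
df = n - 1 = 33
t = (x̄ - μ₀) / (s/√n) = (102.49 - 96) / (11.81/√34) = 3.204
p-value = 0.0030

Since p-value < α = 0.01, we reject H₀.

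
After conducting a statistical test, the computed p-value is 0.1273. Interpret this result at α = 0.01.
Since p = 0.1273 > α = 0.01, fail to reject H₀.
There is insufficient evidence to reject the null hypothesis; the result is not statistically significant at the 0.01 level.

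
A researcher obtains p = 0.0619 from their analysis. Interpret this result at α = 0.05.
Since p = 0.0619 > α = 0.05, fail to reject H₀.
There is insufficient evidence to reject the null hypothesis; the result is not statistically significant at the 0.05 level.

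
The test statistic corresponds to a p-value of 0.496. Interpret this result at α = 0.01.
Since p = 0.496 > α = 0.01, fail to reject H₀.
There is insufficient evidence to reject the null hypothesis; the result is not statistically significant at the 0.01 level.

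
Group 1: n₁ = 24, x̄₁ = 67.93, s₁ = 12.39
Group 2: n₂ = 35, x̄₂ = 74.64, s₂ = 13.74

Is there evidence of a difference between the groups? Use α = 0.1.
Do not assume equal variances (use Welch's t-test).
Welch's two-sample t-test:
H₀: μ₁ = μ₂
H₁: μ₁ ≠ μ₂
s₁²/n₁ = 12.39²/24 = 6.3963,  s₂²/n₂ = 13.74²/35 = 5.3939
SE = √(s₁²/n₁ + s₂²/n₂) = √(6.3963 + 5.3939) = 3.4337
df (Welch-Satterthwaite) = (s₁²/n₁ + s₂²/n₂)² / [(s₁²/n₁)²/(n₁-1) + (s₂²/n₂)²/(n₂-1)] ≈ 52.76
t = (x̄₁ - x̄₂) / SE = (67.93 - 74.64) / 3.4337 = -6.71 / 3.4337 = -1.954
p-value = 0.0560

Since p-value < α = 0.1, we reject H₀.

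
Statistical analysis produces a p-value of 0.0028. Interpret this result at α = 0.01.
Since p = 0.0028 < α = 0.01, reject H₀.
There is sufficient evidence to reject the null hypothesis; the result is statistically significant at the 0.01 level.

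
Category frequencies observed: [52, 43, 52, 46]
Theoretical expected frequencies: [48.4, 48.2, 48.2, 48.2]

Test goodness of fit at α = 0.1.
Chi-square goodness of fit test:
H₀: observed counts match expected distribution
H₁: observed counts differ from expected distribution
df = k - 1 = 3
χ² = Σ(O - E)²/E
   = (52 - 48.4)²/48.4 + (43 - 48.2)²/48.2 + (52 - 48.2)²/48.2 + (46 - 48.2)²/48.2
   = 0.268 + 0.561 + 0.300 + 0.100
   = 1.23
p-value = 0.7461

Since p-value > α = 0.1, we fail to reject H₀.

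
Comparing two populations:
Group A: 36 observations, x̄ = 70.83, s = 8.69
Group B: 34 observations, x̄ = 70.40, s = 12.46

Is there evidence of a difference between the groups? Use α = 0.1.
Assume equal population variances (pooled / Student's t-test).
Student's two-sample t-test (equal variances):
H₀: μ₁ = μ₂
H₁: μ₁ ≠ μ₂
df = n₁ + n₂ - 2 = 68
Pooled variance s_p² = [(n₁-1)s₁² + (n₂-1)s₂²] / (n₁ + n₂ - 2) = [(35)(8.69²) + (33)(12.46²)] / 68 = 114.2113
SE = √(s_p²(1/n₁ + 1/n₂)) = √(114.2113 × (1/36 + 1/34)) = 2.5557
t = (x̄₁ - x̄₂) / SE = (70.83 - 70.40) / 2.5557 = 0.43 / 2.5557 = 0.168
p-value = 0.8669

Since p-value > α = 0.1, we fail to reject H₀.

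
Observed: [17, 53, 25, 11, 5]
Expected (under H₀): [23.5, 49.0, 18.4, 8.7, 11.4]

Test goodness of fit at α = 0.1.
Chi-square goodness of fit test:
H₀: observed counts match expected distribution
H₁: observed counts differ from expected distribution
df = k - 1 = 4
χ² = Σ(O - E)²/E
   = (17 - 23.5)²/23.5 + (53 - 49.0)²/49.0 + (25 - 18.4)²/18.4 + (11 - 8.7)²/8.7 + (5 - 11.4)²/11.4
   = 1.798 + 0.327 + 2.367 + 0.608 + 3.593
   = 8.69
p-value = 0.0693

Since p-value < α = 0.1, we reject H₀.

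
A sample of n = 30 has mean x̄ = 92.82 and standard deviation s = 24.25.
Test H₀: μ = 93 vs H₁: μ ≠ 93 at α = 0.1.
One-sample t-test:
H₀: μ = 93
H₁: μ ≠ 93
df = n - 1 = 29
t = (x̄ - μ₀) / (s/√n) = (92.82 - 93) / (24.25/√30) = -0.041
p-value = 0.9678

Since p-value > α = 0.1, we fail to reject H₀.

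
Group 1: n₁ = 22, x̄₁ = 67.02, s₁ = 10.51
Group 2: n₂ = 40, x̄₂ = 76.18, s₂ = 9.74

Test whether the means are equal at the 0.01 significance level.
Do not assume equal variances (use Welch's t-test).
Welch's two-sample t-test:
H₀: μ₁ = μ₂
H₁: μ₁ ≠ μ₂
s₁²/n₁ = 10.51²/22 = 5.0209,  s₂²/n₂ = 9.74²/40 = 2.3717
SE = √(s₁²/n₁ + s₂²/n₂) = √(5.0209 + 2.3717) = 2.7189
df (Welch-Satterthwaite) = (s₁²/n₁ + s₂²/n₂)² / [(s₁²/n₁)²/(n₁-1) + (s₂²/n₂)²/(n₂-1)] ≈ 40.64
t = (x̄₁ - x̄₂) / SE = (67.02 - 76.18) / 2.7189 = -9.16 / 2.7189 = -3.369
p-value = 0.0017

Since p-value < α = 0.01, we reject H₀.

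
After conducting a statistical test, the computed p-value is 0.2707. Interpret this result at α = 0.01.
Since p = 0.2707 > α = 0.01, fail to reject H₀.
There is insufficient evidence to reject the null hypothesis; the result is not statistically significant at the 0.01 level.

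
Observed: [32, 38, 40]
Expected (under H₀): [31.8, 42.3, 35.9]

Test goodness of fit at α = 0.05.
Chi-square goodness of fit test:
H₀: observed counts match expected distribution
H₁: observed counts differ from expected distribution
df = k - 1 = 2
χ² = Σ(O - E)²/E
   = (32 - 31.8)²/31.8 + (38 - 42.3)²/42.3 + (40 - 35.9)²/35.9
   = 0.001 + 0.437 + 0.468
   = 0.91
p-value = 0.6355

Since p-value > α = 0.05, we fail to reject H₀.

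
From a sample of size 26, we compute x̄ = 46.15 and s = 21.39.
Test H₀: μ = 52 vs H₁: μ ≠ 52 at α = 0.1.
One-sample t-test:
H₀: μ = 52
H₁: μ ≠ 52
df = n - 1 = 25
t = (x̄ - μ₀) / (s/√n) = (46.15 - 52) / (21.39/√26) = -1.395
p-value = 0.1754

Since p-value > α = 0.1, we fail to reject H₀.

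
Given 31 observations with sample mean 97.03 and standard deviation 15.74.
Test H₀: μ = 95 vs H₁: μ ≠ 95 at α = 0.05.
One-sample t-test:
H₀: μ = 95
H₁: μ ≠ 95
df = n - 1 = 30
t = (x̄ - μ₀) / (s/√n) = (97.03 - 95) / (15.74/√31) = 0.718
p-value = 0.4783

Since p-value > α = 0.05, we fail to reject H₀.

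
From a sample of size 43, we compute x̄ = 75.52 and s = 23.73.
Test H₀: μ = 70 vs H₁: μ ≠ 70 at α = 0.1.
One-sample t-test:
H₀: μ = 70
H₁: μ ≠ 70
df = n - 1 = 42
t = (x̄ - μ₀) / (s/√n) = (75.52 - 70) / (23.73/√43) = 1.525
p-value = 0.1347

Since p-value > α = 0.1, we fail to reject H₀.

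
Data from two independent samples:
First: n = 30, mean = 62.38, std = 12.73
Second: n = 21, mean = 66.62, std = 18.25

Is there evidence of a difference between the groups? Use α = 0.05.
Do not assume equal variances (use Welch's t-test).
Welch's two-sample t-test:
H₀: μ₁ = μ₂
H₁: μ₁ ≠ μ₂
s₁²/n₁ = 12.73²/30 = 5.4018,  s₂²/n₂ = 18.25²/21 = 15.8601
SE = √(s₁²/n₁ + s₂²/n₂) = √(5.4018 + 15.8601) = 4.6111
df (Welch-Satterthwaite) = (s₁²/n₁ + s₂²/n₂)² / [(s₁²/n₁)²/(n₁-1) + (s₂²/n₂)²/(n₂-1)] ≈ 33.28
t = (x̄₁ - x̄₂) / SE = (62.38 - 66.62) / 4.6111 = -4.24 / 4.6111 = -0.920
p-value = 0.3644

Since p-value > α = 0.05, we fail to reject H₀.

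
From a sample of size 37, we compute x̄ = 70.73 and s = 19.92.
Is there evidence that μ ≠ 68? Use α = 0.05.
One-sample t-test:
H₀: μ = 68
H₁: μ ≠ 68
df = n - 1 = 36
t = (x̄ - μ₀) / (s/√n) = (70.73 - 68) / (19.92/√37) = 0.834
p-value = 0.4100

Since p-value > α = 0.05, we fail to reject H₀.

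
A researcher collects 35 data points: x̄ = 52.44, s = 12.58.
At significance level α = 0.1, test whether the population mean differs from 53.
One-sample t-test:
H₀: μ = 53
H₁: μ ≠ 53
df = n - 1 = 34
t = (x̄ - μ₀) / (s/√n) = (52.44 - 53) / (12.58/√35) = -0.263
p-value = 0.7939

Since p-value > α = 0.1, we fail to reject H₀.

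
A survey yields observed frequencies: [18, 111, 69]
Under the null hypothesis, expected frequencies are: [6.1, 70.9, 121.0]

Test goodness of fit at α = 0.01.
Chi-square goodness of fit test:
H₀: observed counts match expected distribution
H₁: observed counts differ from expected distribution
df = k - 1 = 2
χ² = Σ(O - E)²/E
   = (18 - 6.1)²/6.1 + (111 - 70.9)²/70.9 + (69 - 121.0)²/121.0
   = 23.215 + 22.680 + 22.347
   = 68.24
p-value < 0.0001

Since p-value < α = 0.01, we reject H₀.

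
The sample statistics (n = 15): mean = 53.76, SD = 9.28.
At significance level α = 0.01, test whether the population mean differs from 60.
One-sample t-test:
H₀: μ = 60
H₁: μ ≠ 60
df = n - 1 = 14
t = (x̄ - μ₀) / (s/√n) = (53.76 - 60) / (9.28/√15) = -2.604
p-value = 0.0208

Since p-value > α = 0.01, we fail to reject H₀.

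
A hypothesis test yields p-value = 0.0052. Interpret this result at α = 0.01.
Since p = 0.0052 < α = 0.01, reject H₀.
There is sufficient evidence to reject the null hypothesis; the result is statistically significant at the 0.01 level.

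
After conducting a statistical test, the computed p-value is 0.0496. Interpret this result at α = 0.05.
Since p = 0.0496 < α = 0.05, reject H₀.
There is sufficient evidence to reject the null hypothesis; the result is statistically significant at the 0.05 level.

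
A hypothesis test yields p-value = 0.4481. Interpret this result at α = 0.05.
Since p = 0.4481 > α = 0.05, fail to reject H₀.
There is insufficient evidence to reject the null hypothesis; the result is not statistically significant at the 0.05 level.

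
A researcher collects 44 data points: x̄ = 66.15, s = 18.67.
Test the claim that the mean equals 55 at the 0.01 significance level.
One-sample t-test:
H₀: μ = 55
H₁: μ ≠ 55
df = n - 1 = 43
t = (x̄ - μ₀) / (s/√n) = (66.15 - 55) / (18.67/√44) = 3.961
p-value = 0.0003

Since p-value < α = 0.01, we reject H₀.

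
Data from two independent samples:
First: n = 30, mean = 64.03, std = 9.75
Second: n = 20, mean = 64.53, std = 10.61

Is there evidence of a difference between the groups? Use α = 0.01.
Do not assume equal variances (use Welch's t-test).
Welch's two-sample t-test:
H₀: μ₁ = μ₂
H₁: μ₁ ≠ μ₂
s₁²/n₁ = 9.75²/30 = 3.1688,  s₂²/n₂ = 10.61²/20 = 5.6286
SE = √(s₁²/n₁ + s₂²/n₂) = √(3.1688 + 5.6286) = 2.9660
df (Welch-Satterthwaite) = (s₁²/n₁ + s₂²/n₂)² / [(s₁²/n₁)²/(n₁-1) + (s₂²/n₂)²/(n₂-1)] ≈ 38.43
t = (x̄₁ - x̄₂) / SE = (64.03 - 64.53) / 2.9660 = -0.50 / 2.9660 = -0.169
p-value = 0.8670

Since p-value > α = 0.01, we fail to reject H₀.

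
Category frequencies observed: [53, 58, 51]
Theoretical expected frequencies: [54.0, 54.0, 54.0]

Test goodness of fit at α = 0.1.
Chi-square goodness of fit test:
H₀: observed counts match expected distribution
H₁: observed counts differ from expected distribution
df = k - 1 = 2
χ² = Σ(O - E)²/E
   = (53 - 54.0)²/54.0 + (58 - 54.0)²/54.0 + (51 - 54.0)²/54.0
   = 0.019 + 0.296 + 0.167
   = 0.48
p-value = 0.7860

Since p-value > α = 0.1, we fail to reject H₀.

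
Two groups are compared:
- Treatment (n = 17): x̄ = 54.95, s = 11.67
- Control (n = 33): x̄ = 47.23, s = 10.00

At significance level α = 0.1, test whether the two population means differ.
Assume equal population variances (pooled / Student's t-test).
Student's two-sample t-test (equal variances):
H₀: μ₁ = μ₂
H₁: μ₁ ≠ μ₂
df = n₁ + n₂ - 2 = 48
Pooled variance s_p² = [(n₁-1)s₁² + (n₂-1)s₂²] / (n₁ + n₂ - 2) = [(16)(11.67²) + (32)(10.00²)] / 48 = 112.0630
SE = √(s_p²(1/n₁ + 1/n₂)) = √(112.0630 × (1/17 + 1/33)) = 3.1603
t = (x̄₁ - x̄₂) / SE = (54.95 - 47.23) / 3.1603 = 7.72 / 3.1603 = 2.443
p-value = 0.0183

Since p-value < α = 0.1, we reject H₀.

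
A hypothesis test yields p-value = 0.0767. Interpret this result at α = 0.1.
Since p = 0.0767 < α = 0.1, reject H₀.
There is sufficient evidence to reject the null hypothesis; the result is statistically significant at the 0.1 level.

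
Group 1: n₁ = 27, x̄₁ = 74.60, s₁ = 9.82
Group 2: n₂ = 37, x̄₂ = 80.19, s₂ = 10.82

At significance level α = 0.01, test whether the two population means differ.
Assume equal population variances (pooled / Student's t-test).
Student's two-sample t-test (equal variances):
H₀: μ₁ = μ₂
H₁: μ₁ ≠ μ₂
df = n₁ + n₂ - 2 = 62
Pooled variance s_p² = [(n₁-1)s₁² + (n₂-1)s₂²] / (n₁ + n₂ - 2) = [(26)(9.82²) + (36)(10.82²)] / 62 = 108.4169
SE = √(s_p²(1/n₁ + 1/n₂)) = √(108.4169 × (1/27 + 1/37)) = 2.6355
t = (x̄₁ - x̄₂) / SE = (74.60 - 80.19) / 2.6355 = -5.59 / 2.6355 = -2.121
p-value = 0.0379

Since p-value > α = 0.01, we fail to reject H₀.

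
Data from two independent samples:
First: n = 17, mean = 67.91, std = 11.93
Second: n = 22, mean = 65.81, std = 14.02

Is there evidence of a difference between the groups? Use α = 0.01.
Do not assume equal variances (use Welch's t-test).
Welch's two-sample t-test:
H₀: μ₁ = μ₂
H₁: μ₁ ≠ μ₂
s₁²/n₁ = 11.93²/17 = 8.3721,  s₂²/n₂ = 14.02²/22 = 8.9346
SE = √(s₁²/n₁ + s₂²/n₂) = √(8.3721 + 8.9346) = 4.1601
df (Welch-Satterthwaite) = (s₁²/n₁ + s₂²/n₂)² / [(s₁²/n₁)²/(n₁-1) + (s₂²/n₂)²/(n₂-1)] ≈ 36.61
t = (x̄₁ - x̄₂) / SE = (67.91 - 65.81) / 4.1601 = 2.10 / 4.1601 = 0.505
p-value = 0.6167

Since p-value > α = 0.01, we fail to reject H₀.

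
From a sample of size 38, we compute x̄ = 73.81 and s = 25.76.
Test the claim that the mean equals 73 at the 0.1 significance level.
One-sample t-test:
H₀: μ = 73
H₁: μ ≠ 73
df = n - 1 = 37
t = (x̄ - μ₀) / (s/√n) = (73.81 - 73) / (25.76/√38) = 0.194
p-value = 0.8474

Since p-value > α = 0.1, we fail to reject H₀.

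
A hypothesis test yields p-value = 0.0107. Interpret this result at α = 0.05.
Since p = 0.0107 < α = 0.05, reject H₀.
There is sufficient evidence to reject the null hypothesis; the result is statistically significant at the 0.05 level.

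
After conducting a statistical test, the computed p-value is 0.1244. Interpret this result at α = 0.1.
Since p = 0.1244 > α = 0.1, fail to reject H₀.
There is insufficient evidence to reject the null hypothesis; the result is not statistically significant at the 0.1 level.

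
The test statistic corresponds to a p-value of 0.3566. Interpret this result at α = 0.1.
Since p = 0.3566 > α = 0.1, fail to reject H₀.
There is insufficient evidence to reject the null hypothesis; the result is not statistically significant at the 0.1 level.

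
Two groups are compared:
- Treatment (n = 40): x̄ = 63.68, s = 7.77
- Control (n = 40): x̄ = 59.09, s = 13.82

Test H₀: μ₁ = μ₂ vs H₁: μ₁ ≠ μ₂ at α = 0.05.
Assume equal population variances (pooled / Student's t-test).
Student's two-sample t-test (equal variances):
H₀: μ₁ = μ₂
H₁: μ₁ ≠ μ₂
df = n₁ + n₂ - 2 = 78
Pooled variance s_p² = [(n₁-1)s₁² + (n₂-1)s₂²] / (n₁ + n₂ - 2) = [(39)(7.77²) + (39)(13.82²)] / 78 = 125.6826
SE = √(s_p²(1/n₁ + 1/n₂)) = √(125.6826 × (1/40 + 1/40)) = 2.5068
t = (x̄₁ - x̄₂) / SE = (63.68 - 59.09) / 2.5068 = 4.59 / 2.5068 = 1.831
p-value = 0.0709

Since p-value > α = 0.05, we fail to reject H₀.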